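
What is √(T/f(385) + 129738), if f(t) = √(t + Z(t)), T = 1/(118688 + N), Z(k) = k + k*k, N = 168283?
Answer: √(2928205763320080193785450 + 1583601635*√16555)/4750804905 ≈ 360.19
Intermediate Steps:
Z(k) = k + k²
T = 1/286971 (T = 1/(118688 + 168283) = 1/286971 ≈ 3.4847e-6)
f(t) = √(t + t*(1 + t))
√(T/f(385) + 129738) = √(1/(286971*(√(385*(2 + 385)))) + 129738) = √(1/(286971*(√(385*387))) + 129738) = √(1/(286971*(√148995)) + 129738) = √(1/(286971*((3*√16555))) + 129738) = √((√16555/49665)/286971 + 129738) = √(√16555/14252414715 + 129738) = √(129738 + √16555/14252414715)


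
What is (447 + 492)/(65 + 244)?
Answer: 313/103 ≈ 3.0388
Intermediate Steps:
(447 + 492)/(65 + 244) = 939/309 = 939*(1/309) = 313/103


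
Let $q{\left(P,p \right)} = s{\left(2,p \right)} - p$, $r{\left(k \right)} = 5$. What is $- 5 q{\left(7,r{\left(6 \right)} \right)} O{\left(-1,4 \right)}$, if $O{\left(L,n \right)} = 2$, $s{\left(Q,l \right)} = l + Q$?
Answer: $-20$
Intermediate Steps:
$s{\left(Q,l \right)} = Q + l$
$q{\left(P,p \right)} = 2$ ($q{\left(P,p \right)} = \left(2 + p\right) - p = 2$)
$- 5 q{\left(7,r{\left(6 \right)} \right)} O{\left(-1,4 \right)} = \left(-5\right) 2 \cdot 2 = \left(-10\right) 2 = -20$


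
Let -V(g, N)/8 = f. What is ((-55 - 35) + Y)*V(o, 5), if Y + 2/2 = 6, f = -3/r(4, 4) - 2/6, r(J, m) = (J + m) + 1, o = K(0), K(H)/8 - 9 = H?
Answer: -1360/3 ≈ -453.33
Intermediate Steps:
K(H) = 72 + 8*H
o = 72 (o = 72 + 8*0 = 72 + 0 = 72)
r(J, m) = 1 + J + m
f = -2/3 (f = -3/(1 + 4 + 4) - 2/6 = -3/9 - 2*1/6 = -3*1/9 - 1/3 = -1/3 - 1/3 = -2/3 ≈ -0.66667)
Y = 5 (Y = -1 + 6 = 5)
V(g, N) = 16/3 (V(g, N) = -8*(-2/3) = 16/3)
((-55 - 35) + Y)*V(o, 5) = ((-55 - 35) + 5)*(16/3) = (-90 + 5)*(16/3) = -85*16/3 = -1360/3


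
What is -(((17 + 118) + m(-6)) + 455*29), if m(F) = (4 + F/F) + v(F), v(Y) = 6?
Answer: -13341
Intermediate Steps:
m(F) = 11 (m(F) = (4 + F/F) + 6 = (4 + 1) + 6 = 5 + 6 = 11)
-(((17 + 118) + m(-6)) + 455*29) = -(((17 + 118) + 11) + 455*29) = -((135 + 11) + 13195) = -(146 + 13195) = -1*13341 = -13341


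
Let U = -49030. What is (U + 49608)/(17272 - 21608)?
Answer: -289/2168 ≈ -0.13330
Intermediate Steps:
(U + 49608)/(17272 - 21608) = (-49030 + 49608)/(17272 - 21608) = 578/(-4336) = 578*(-1/4336) = -289/2168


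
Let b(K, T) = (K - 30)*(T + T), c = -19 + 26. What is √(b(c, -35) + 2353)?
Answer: √3963 ≈ 62.952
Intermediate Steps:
c = 7
b(K, T) = 2*T*(-30 + K) (b(K, T) = (-30 + K)*(2*T) = 2*T*(-30 + K))
√(b(c, -35) + 2353) = √(2*(-35)*(-30 + 7) + 2353) = √(2*(-35)*(-23) + 2353) = √(1610 + 2353) = √3963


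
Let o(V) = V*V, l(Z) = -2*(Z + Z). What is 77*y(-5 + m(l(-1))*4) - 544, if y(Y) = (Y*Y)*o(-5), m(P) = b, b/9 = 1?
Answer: 1849381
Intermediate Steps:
b = 9 (b = 9*1 = 9)
l(Z) = -4*Z
m(P) = 9
o(V) = V²
y(Y) = 25*Y² (y(Y) = (Y*Y)*(-5)² = Y²*25 = 25*Y²)
77*y(-5 + m(l(-1))*4) - 544 = 77*(25*(-5 + 9*4)²) - 544 = 77*(25*(-5 + 36)²) - 544 = 77*(25*31²) - 544 = 77*(25*961) - 544 = 77*24025 - 544 = 1849925 - 544 = 1849381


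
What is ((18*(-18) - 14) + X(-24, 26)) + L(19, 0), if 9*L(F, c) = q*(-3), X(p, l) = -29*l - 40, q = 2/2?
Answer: -3397/3 ≈ -1132.3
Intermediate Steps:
q = 1 (q = 2*(½) = 1)
X(p, l) = -40 - 29*l
L(F, c) = -⅓ (L(F, c) = (1*(-3))/9 = (⅑)*(-3) = -⅓)
((18*(-18) - 14) + X(-24, 26)) + L(19, 0) = ((18*(-18) - 14) + (-40 - 29*26)) - ⅓ = ((-324 - 14) + (-40 - 754)) - ⅓ = (-338 - 794) - ⅓ = -1132 - ⅓ = -3397/3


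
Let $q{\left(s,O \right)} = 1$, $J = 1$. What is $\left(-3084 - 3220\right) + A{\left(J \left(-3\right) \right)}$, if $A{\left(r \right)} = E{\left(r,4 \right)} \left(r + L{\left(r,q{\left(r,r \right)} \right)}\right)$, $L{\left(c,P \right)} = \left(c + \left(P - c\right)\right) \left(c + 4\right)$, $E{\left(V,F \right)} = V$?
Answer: $-6298$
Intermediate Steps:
$L{\left(c,P \right)} = P \left(4 + c\right)$
$A{\left(r \right)} = r \left(4 + 2 r\right)$ ($A{\left(r \right)} = r \left(r + 1 \left(4 + r\right)\right) = r \left(r + \left(4 + r\right)\right) = r \left(4 + 2 r\right)$)
$\left(-3084 - 3220\right) + A{\left(J \left(-3\right) \right)} = \left(-3084 - 3220\right) + 2 \cdot 1 \left(-3\right) \left(2 + 1 \left(-3\right)\right) = -6304 + 2 \left(-3\right) \left(2 - 3\right) = -6304 + 2 \left(-3\right) \left(-1\right) = -6304 + 6 = -6298$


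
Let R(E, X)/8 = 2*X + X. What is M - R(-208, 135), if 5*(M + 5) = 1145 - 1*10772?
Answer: -25852/5 ≈ -5170.4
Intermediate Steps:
R(E, X) = 24*X (R(E, X) = 8*(2*X + X) = 8*(3*X) = 24*X)
M = -9652/5 (M = -5 + (1145 - 1*10772)/5 = -5 + (1145 - 10772)/5 = -5 + (⅕)*(-9627) = -5 - 9627/5 = -9652/5 ≈ -1930.4)
M - R(-208, 135) = -9652/5 - 24*135 = -9652/5 - 1*3240 = -9652/5 - 3240 = -25852/5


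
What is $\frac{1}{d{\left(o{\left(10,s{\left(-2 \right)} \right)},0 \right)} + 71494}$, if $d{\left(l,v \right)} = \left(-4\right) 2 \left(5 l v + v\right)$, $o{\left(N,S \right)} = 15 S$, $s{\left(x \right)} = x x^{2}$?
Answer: $\frac{1}{71494} \approx 1.3987 \cdot 10^{-5}$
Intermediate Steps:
$s{\left(x \right)} = x^{3}$
$d{\left(l,v \right)} = - 8 v - 40 l v$ ($d{\left(l,v \right)} = - 8 \left(5 l v + v\right) = - 8 \left(v + 5 l v\right) = - 8 v - 40 l v$)
$\frac{1}{d{\left(o{\left(10,s{\left(-2 \right)} \right)},0 \right)} + 71494} = \frac{1}{\left(-8\right) 0 \left(1 + 5 \cdot 15 \left(-2\right)^{3}\right) + 71494} = \frac{1}{\left(-8\right) 0 \left(1 + 5 \cdot 15 \left(-8\right)\right) + 71494} = \frac{1}{\left(-8\right) 0 \left(1 + 5 \left(-120\right)\right) + 71494} = \frac{1}{\left(-8\right) 0 \left(1 - 600\right) + 71494} = \frac{1}{\left(-8\right) 0 \left(-599\right) + 71494} = \frac{1}{0 + 71494} = \frac{1}{71494}$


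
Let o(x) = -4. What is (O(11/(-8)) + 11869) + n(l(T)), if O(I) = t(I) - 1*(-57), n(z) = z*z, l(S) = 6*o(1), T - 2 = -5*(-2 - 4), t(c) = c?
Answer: 100005/8 ≈ 12501.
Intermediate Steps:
T = 32 (T = 2 - 5*(-2 - 4) = 2 - 5*(-6) = 2 + 30 = 32)
l(S) = -24 (l(S) = 6*(-4) = -24)
n(z) = z**2
O(I) = 57 + I (O(I) = I - 1*(-57) = I + 57 = 57 + I)
(O(11/(-8)) + 11869) + n(l(T)) = ((57 + 11/(-8)) + 11869) + (-24)**2 = ((57 + 11*(-1/8)) + 11869) + 576 = ((57 - 11/8) + 11869) + 576 = (445/8 + 11869) + 576 = 95397/8 + 576 = 100005/8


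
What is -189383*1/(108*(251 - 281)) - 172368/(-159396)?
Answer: 2562113749/43036920 ≈ 59.533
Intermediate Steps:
-189383*1/(108*(251 - 281)) - 172368/(-159396) = -189383/((-30*108)) - 172368*(-1/159396) = -189383/(-3240) + 14364/13283 = -189383*(-1/3240) + 14364/13283 = 189383/3240 + 14364/13283 = 2562113749/43036920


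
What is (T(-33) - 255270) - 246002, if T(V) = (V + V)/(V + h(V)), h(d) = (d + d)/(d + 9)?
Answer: -5513968/11 ≈ -5.0127e+5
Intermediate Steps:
h(d) = 2*d/(9 + d) (h(d) = (2*d)/(9 + d) = 2*d/(9 + d))
T(V) = 2*V/(V + 2*V/(9 + V)) (T(V) = (V + V)/(V + 2*V/(9 + V)) = (2*V)/(V + 2*V/(9 + V)) = 2*V/(V + 2*V/(9 + V)))
(T(-33) - 255270) - 246002 = (2*(9 - 33)/(11 - 33) - 255270) - 246002 = (2*(-24)/(-22) - 255270) - 246002 = (2*(-1/22)*(-24) - 255270) - 246002 = (24/11 - 255270) - 246002 = -2807946/11 - 246002 = -5513968/11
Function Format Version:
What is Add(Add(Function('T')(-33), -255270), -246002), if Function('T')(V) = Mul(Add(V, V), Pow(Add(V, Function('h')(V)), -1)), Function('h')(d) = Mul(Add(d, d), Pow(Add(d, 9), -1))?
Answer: Rational(-5513968, 11) ≈ -5.0127e+5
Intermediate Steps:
Function('h')(d) = Mul(2, d, Pow(Add(9, d), -1)) (Function('h')(d) = Mul(Mul(2, d), Pow(Add(9, d), -1)) = Mul(2, d, Pow(Add(9, d), -1)))
Function('T')(V) = Mul(2, V, Pow(Add(V, Mul(2, V, Pow(Add(9, V), -1))), -1)) (Function('T')(V) = Mul(Add(V, V), Pow(Add(V, Mul(2, V, Pow(Add(9, V), -1))), -1)) = Mul(Mul(2, V), Pow(Add(V, Mul(2, V, Pow(Add(9, V), -1))), -1)) = Mul(2, V, Pow(Add(V, Mul(2, V, Pow(Add(9, V), -1))), -1)))
Add(Add(Function('T')(-33), -255270), -246002) = Add(Add(Mul(2, Pow(Add(11, -33), -1), Add(9, -33)), -255270), -246002) = Add(Add(Mul(2, Pow(-22, -1), -24), -255270), -246002) = Add(Add(Mul(2, Rational(-1, 22), -24), -255270), -246002) = Add(Add(Rational(24, 11), -255270), -246002) = Add(Rational(-2807946, 11), -246002) = Rational(-5513968, 11)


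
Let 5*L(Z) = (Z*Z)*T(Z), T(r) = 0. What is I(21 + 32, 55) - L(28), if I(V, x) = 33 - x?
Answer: -22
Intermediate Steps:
L(Z) = 0 (L(Z) = ((Z*Z)*0)/5 = (Z**2*0)/5 = (1/5)*0 = 0)
I(21 + 32, 55) - L(28) = (33 - 1*55) - 1*0 = (33 - 55) + 0 = -22 + 0 = -22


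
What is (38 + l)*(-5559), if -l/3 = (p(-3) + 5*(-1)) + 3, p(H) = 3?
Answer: -194565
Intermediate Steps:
l = -3 (l = -3*((3 + 5*(-1)) + 3) = -3*((3 - 5) + 3) = -3*(-2 + 3) = -3*1 = -3)
(38 + l)*(-5559) = (38 - 3)*(-5559) = 35*(-5559) = -194565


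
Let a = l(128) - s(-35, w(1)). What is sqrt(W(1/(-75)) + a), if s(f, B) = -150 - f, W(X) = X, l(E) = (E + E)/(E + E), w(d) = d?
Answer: sqrt(26097)/15 ≈ 10.770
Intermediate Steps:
l(E) = 1 (l(E) = (2*E)/((2*E)) = (2*E)*(1/(2*E)) = 1)
a = 116 (a = 1 - (-150 - 1*(-35)) = 1 - (-150 + 35) = 1 - 1*(-115) = 1 + 115 = 116)
sqrt(W(1/(-75)) + a) = sqrt(1/(-75) + 116) = sqrt(-1/75 + 116) = sqrt(8699/75) = sqrt(26097)/15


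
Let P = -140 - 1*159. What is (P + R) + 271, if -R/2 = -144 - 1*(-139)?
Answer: -18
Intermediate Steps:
R = 10 (R = -2*(-144 - 1*(-139)) = -2*(-144 + 139) = -2*(-5) = 10)
P = -299 (P = -140 - 159 = -299)
(P + R) + 271 = (-299 + 10) + 271 = -289 + 271 = -18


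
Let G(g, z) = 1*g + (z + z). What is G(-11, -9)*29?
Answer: -841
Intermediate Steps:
G(g, z) = g + 2*z
G(-11, -9)*29 = (-11 + 2*(-9))*29 = (-11 - 18)*29 = -29*29 = -841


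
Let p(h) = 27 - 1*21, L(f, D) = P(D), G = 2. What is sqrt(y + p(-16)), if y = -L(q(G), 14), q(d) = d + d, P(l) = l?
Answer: 2*I*sqrt(2) ≈ 2.8284*I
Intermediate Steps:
q(d) = 2*d
L(f, D) = D
y = -14 (y = -1*14 = -14)
p(h) = 6 (p(h) = 27 - 21 = 6)
sqrt(y + p(-16)) = sqrt(-14 + 6) = sqrt(-8) = 2*I*sqrt(2)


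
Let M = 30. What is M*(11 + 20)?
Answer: 930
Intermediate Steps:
M*(11 + 20) = 30*(11 + 20) = 30*31 = 930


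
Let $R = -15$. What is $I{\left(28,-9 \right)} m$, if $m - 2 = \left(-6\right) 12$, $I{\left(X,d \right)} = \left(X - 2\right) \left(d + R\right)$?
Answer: $43680$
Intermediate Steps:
$I{\left(X,d \right)} = \left(-15 + d\right) \left(-2 + X\right)$ ($I{\left(X,d \right)} = \left(X - 2\right) \left(d - 15\right) = \left(-2 + X\right) \left(-15 + d\right) = \left(-15 + d\right) \left(-2 + X\right)$)
$m = -70$ ($m = 2 - 72 = -70$)
$I{\left(28,-9 \right)} m = \left(30 - 420 - -18 + 28 \left(-9\right)\right) \left(-70\right) = \left(30 - 420 + 18 - 252\right) \left(-70\right) = \left(-624\right) \left(-70\right) = 43680$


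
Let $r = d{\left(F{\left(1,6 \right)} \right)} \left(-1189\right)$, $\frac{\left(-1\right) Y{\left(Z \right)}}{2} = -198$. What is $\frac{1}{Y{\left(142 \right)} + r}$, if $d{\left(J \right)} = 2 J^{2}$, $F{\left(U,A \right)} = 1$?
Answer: $- \frac{1}{1982} \approx -0.00050454$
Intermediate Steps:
$Y{\left(Z \right)} = 396$ ($Y{\left(Z \right)} = \left(-2\right) \left(-198\right) = 396$)
$r = -2378$ ($r = 2 \cdot 1^{2} \left(-1189\right) = 2 \cdot 1 \left(-1189\right) = 2 \left(-1189\right) = -2378$)
$\frac{1}{Y{\left(142 \right)} + r} = \frac{1}{396 - 2378} = \frac{1}{-1982} = - \frac{1}{1982}$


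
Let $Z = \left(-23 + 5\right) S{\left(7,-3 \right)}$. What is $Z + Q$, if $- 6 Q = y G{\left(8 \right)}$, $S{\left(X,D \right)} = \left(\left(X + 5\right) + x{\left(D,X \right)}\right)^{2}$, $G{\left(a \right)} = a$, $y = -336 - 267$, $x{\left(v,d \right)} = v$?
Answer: $-654$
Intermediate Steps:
$y = -603$ ($y = -336 - 267 = -603$)
$S{\left(X,D \right)} = \left(5 + D + X\right)^{2}$ ($S{\left(X,D \right)} = \left(\left(X + 5\right) + D\right)^{2} = \left(\left(5 + X\right) + D\right)^{2} = \left(5 + D + X\right)^{2}$)
$Z = -1458$ ($Z = \left(-23 + 5\right) \left(5 - 3 + 7\right)^{2} = - 18 \cdot 9^{2} = \left(-18\right) 81 = -1458$)
$Q = 804$ ($Q = - \frac{\left(-603\right) 8}{6} = \left(- \frac{1}{6}\right) \left(-4824\right) = 804$)
$Z + Q = -1458 + 804 = -654$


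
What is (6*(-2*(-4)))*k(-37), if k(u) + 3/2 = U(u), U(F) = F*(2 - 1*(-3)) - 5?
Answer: -9192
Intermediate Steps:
U(F) = -5 + 5*F (U(F) = F*(2 + 3) - 5 = F*5 - 5 = 5*F - 5 = -5 + 5*F)
k(u) = -13/2 + 5*u (k(u) = -3/2 + (-5 + 5*u) = -13/2 + 5*u)
(6*(-2*(-4)))*k(-37) = (6*(-2*(-4)))*(-13/2 + 5*(-37)) = (6*8)*(-13/2 - 185) = 48*(-383/2) = -9192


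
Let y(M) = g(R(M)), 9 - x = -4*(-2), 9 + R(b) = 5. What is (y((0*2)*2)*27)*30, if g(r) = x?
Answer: 810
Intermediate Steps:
R(b) = -4 (R(b) = -9 + 5 = -4)
x = 1 (x = 9 - (-4)*(-2) = 9 - 1*8 = 9 - 8 = 1)
g(r) = 1
y(M) = 1
(y((0*2)*2)*27)*30 = (1*27)*30 = 27*30 = 810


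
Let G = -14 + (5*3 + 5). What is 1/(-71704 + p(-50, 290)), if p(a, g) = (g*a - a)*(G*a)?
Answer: 1/4263296 ≈ 2.3456e-7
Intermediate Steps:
G = 6 (G = -14 + (15 + 5) = -14 + 20 = 6)
p(a, g) = 6*a*(-a + a*g) (p(a, g) = (g*a - a)*(6*a) = (a*g - a)*(6*a) = (-a + a*g)*(6*a) = 6*a*(-a + a*g))
1/(-71704 + p(-50, 290)) = 1/(-71704 + 6*(-50)**2*(-1 + 290)) = 1/(-71704 + 6*2500*289) = 1/(-71704 + 4335000) = 1/4263296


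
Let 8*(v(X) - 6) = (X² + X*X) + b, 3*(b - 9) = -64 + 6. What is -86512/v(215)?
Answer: -2076288/277463 ≈ -7.4831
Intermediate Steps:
b = -31/3 (b = 9 + (-64 + 6)/3 = 9 + (⅓)*(-58) = 9 - 58/3 = -31/3 ≈ -10.333)
v(X) = 113/24 + X²/4 (v(X) = 6 + ((X² + X*X) - 31/3)/8 = 6 + ((X² + X²) - 31/3)/8 = 6 + (2*X² - 31/3)/8 = 6 + (-31/3 + 2*X²)/8 = 6 + (-31/24 + X²/4) = 113/24 + X²/4)
-86512/v(215) = -86512/(113/24 + (¼)*215²) = -86512/(113/24 + (¼)*46225) = -86512/(113/24 + 46225/4) = -86512/277463/24 = -86512*24/277463 = -1*2076288/277463 = -2076288/277463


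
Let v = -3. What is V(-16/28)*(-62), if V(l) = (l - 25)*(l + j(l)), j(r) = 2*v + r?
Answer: -554900/49 ≈ -11324.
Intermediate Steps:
j(r) = -6 + r (j(r) = 2*(-3) + r = -6 + r)
V(l) = (-25 + l)*(-6 + 2*l) (V(l) = (l - 25)*(l + (-6 + l)) = (-25 + l)*(-6 + 2*l))
V(-16/28)*(-62) = (150 - (-896)/28 + 2*(-16/28)**2)*(-62) = (150 - (-896)/28 + 2*(-16*1/28)**2)*(-62) = (150 - 56*(-4/7) + 2*(-4/7)**2)*(-62) = (150 + 32 + 2*(16/49))*(-62) = (150 + 32 + 32/49)*(-62) = (8950/49)*(-62) = -554900/49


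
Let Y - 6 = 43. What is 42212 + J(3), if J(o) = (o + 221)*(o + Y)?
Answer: 53860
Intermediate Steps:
Y = 49 (Y = 6 + 43 = 49)
J(o) = (49 + o)*(221 + o) (J(o) = (o + 221)*(o + 49) = (221 + o)*(49 + o) = (49 + o)*(221 + o))
42212 + J(3) = 42212 + (10829 + 3² + 270*3) = 42212 + (10829 + 9 + 810) = 42212 + 11648 = 53860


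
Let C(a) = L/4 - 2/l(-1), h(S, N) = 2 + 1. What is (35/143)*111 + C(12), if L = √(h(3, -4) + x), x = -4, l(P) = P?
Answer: 4171/143 + I/4 ≈ 29.168 + 0.25*I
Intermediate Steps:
h(S, N) = 3
L = I (L = √(3 - 4) = √(-1) = I ≈ 1.0*I)
C(a) = 2 + I/4 (C(a) = I/4 - 2/(-1) = I*(¼) - 2*(-1) = I/4 + 2 = 2 + I/4)
(35/143)*111 + C(12) = (35/143)*111 + (2 + I/4) = 3885/143 + (2 + I/4) = 4171/143 + I/4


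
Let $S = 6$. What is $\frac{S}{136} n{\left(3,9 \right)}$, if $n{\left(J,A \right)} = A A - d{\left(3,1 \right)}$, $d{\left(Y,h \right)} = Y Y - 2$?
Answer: $\frac{111}{34} \approx 3.2647$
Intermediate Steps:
$d{\left(Y,h \right)} = -2 + Y^{2}$ ($d{\left(Y,h \right)} = Y^{2} - 2 = -2 + Y^{2}$)
$n{\left(J,A \right)} = -7 + A^{2}$ ($n{\left(J,A \right)} = A A - \left(-2 + 3^{2}\right) = A^{2} - \left(-2 + 9\right) = A^{2} - 7 = -7 + A^{2}$)
$\frac{S}{136} n{\left(3,9 \right)} = \frac{6}{136} \left(-7 + 9^{2}\right) = 6 \cdot \frac{1}{136} \left(-7 + 81\right) = \frac{3}{68} \cdot 74 = \frac{111}{34}$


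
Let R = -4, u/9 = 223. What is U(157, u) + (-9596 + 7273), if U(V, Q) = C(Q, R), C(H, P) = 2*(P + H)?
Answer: 1683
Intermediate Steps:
u = 2007 (u = 9*223 = 2007)
C(H, P) = 2*H + 2*P (C(H, P) = 2*(H + P) = 2*H + 2*P)
U(V, Q) = -8 + 2*Q (U(V, Q) = 2*Q + 2*(-4) = 2*Q - 8 = -8 + 2*Q)
U(157, u) + (-9596 + 7273) = (-8 + 2*2007) + (-9596 + 7273) = (-8 + 4014) - 2323 = 4006 - 2323 = 1683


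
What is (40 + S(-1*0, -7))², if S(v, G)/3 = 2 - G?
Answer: 4489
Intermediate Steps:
S(v, G) = 6 - 3*G (S(v, G) = 3*(2 - G) = 6 - 3*G)
(40 + S(-1*0, -7))² = (40 + (6 - 3*(-7)))² = (40 + (6 + 21))² = (40 + 27)² = 67² = 4489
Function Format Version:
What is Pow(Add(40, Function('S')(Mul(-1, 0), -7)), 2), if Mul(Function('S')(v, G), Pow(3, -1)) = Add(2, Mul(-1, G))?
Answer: 4489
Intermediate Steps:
Function('S')(v, G) = Add(6, Mul(-3, G)) (Function('S')(v, G) = Mul(3, Add(2, Mul(-1, G))) = Add(6, Mul(-3, G)))
Pow(Add(40, Function('S')(Mul(-1, 0), -7)), 2) = Pow(Add(40, Add(6, Mul(-3, -7))), 2) = Pow(Add(40, Add(6, 21)), 2) = Pow(Add(40, 27), 2) = Pow(67, 2) = 4489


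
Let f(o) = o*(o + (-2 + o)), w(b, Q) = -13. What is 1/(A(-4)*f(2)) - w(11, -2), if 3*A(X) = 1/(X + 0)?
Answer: 10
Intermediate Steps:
A(X) = 1/(3*X) (A(X) = 1/(3*(X + 0)) = 1/(3*X))
f(o) = o*(-2 + 2*o)
1/(A(-4)*f(2)) - w(11, -2) = 1/(((1/3)/(-4))*(2*2*(-1 + 2))) - 1*(-13) = 1/(((1/3)*(-1/4))*(2*2*1)) + 13 = 1/(-1/12*4) + 13 = 1/(-1/3) + 13 = -3 + 13 = 10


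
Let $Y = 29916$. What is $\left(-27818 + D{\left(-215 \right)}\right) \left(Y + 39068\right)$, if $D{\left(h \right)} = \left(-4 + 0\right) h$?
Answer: $-1859670672$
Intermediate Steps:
$D{\left(h \right)} = - 4 h$
$\left(-27818 + D{\left(-215 \right)}\right) \left(Y + 39068\right) = \left(-27818 - -860\right) \left(29916 + 39068\right) = \left(-27818 + 860\right) 68984 = \left(-26958\right) 68984 = -1859670672$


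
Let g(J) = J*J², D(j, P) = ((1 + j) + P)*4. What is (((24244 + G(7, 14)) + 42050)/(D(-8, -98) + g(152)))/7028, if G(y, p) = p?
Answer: 16577/6169508716 ≈ 2.6869e-6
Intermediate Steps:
D(j, P) = 4 + 4*P + 4*j (D(j, P) = (1 + P + j)*4 = 4 + 4*P + 4*j)
g(J) = J³
(((24244 + G(7, 14)) + 42050)/(D(-8, -98) + g(152)))/7028 = (((24244 + 14) + 42050)/((4 + 4*(-98) + 4*(-8)) + 152³))/7028 = ((24258 + 42050)/((4 - 392 - 32) + 3511808))*(1/7028) = (66308/(-420 + 3511808))*(1/7028) = (66308/3511388)*(1/7028) = (66308*(1/3511388))*(1/7028) = (16577/877847)*(1/7028) = 16577/6169508716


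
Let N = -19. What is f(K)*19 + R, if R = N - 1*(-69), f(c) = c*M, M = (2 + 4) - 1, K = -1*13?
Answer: -1185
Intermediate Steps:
K = -13
M = 5 (M = 6 - 1 = 5)
f(c) = 5*c (f(c) = c*5 = 5*c)
R = 50 (R = -19 - 1*(-69) = -19 + 69 = 50)
f(K)*19 + R = (5*(-13))*19 + 50 = -65*19 + 50 = -1235 + 50 = -1185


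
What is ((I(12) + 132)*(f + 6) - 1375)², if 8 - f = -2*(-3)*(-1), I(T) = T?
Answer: 2265025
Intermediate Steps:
f = 14 (f = 8 - (-2*(-3))*(-1) = 8 - 6*(-1) = 8 - 1*(-6) = 8 + 6 = 14)
((I(12) + 132)*(f + 6) - 1375)² = ((12 + 132)*(14 + 6) - 1375)² = (144*20 - 1375)² = (2880 - 1375)² = 1505² = 2265025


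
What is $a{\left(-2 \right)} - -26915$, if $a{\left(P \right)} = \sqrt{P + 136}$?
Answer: $26915 + \sqrt{134} \approx 26927.0$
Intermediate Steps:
$a{\left(P \right)} = \sqrt{136 + P}$
$a{\left(-2 \right)} - -26915 = \sqrt{136 - 2} - -26915 = \sqrt{134} + 26915 = 26915 + \sqrt{134}$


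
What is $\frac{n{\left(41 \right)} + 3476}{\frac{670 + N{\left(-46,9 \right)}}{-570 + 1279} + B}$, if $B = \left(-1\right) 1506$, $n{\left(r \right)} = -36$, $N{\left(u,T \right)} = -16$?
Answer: $- \frac{121948}{53355} \approx -2.2856$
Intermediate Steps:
$B = -1506$
$\frac{n{\left(41 \right)} + 3476}{\frac{670 + N{\left(-46,9 \right)}}{-570 + 1279} + B} = \frac{-36 + 3476}{\frac{670 - 16}{-570 + 1279} - 1506} = \frac{3440}{\frac{654}{709} - 1506} = \frac{3440}{- \frac{1067100}{709}} = 3440 \left(- \frac{709}{1067100}\right) = - \frac{121948}{53355}$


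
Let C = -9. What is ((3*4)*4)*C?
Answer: -432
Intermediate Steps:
((3*4)*4)*C = ((3*4)*4)*(-9) = (12*4)*(-9) = 48*(-9) = -432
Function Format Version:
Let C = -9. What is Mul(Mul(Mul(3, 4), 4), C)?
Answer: -432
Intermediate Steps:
Mul(Mul(Mul(3, 4), 4), C) = Mul(Mul(Mul(3, 4), 4), -9) = Mul(Mul(12, 4), -9) = Mul(48, -9) = -432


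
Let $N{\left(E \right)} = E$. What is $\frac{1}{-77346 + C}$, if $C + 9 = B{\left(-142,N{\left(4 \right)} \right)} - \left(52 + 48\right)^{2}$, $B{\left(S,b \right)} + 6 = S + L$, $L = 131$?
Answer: $- \frac{1}{87372} \approx -1.1445 \cdot 10^{-5}$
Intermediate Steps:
$B{\left(S,b \right)} = 125 + S$ ($B{\left(S,b \right)} = -6 + \left(S + 131\right) = -6 + \left(131 + S\right) = 125 + S$)
$C = -10026$ ($C = -9 + \left(\left(125 - 142\right) - \left(52 + 48\right)^{2}\right) = -9 - 10017 = -10026$)
$\frac{1}{-77346 + C} = \frac{1}{-77346 - 10026} = \frac{1}{-87372} = - \frac{1}{87372}$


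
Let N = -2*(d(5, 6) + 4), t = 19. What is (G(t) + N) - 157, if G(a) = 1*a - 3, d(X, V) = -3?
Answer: -143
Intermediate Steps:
N = -2 (N = -2*(-3 + 4) = -2*1 = -2)
G(a) = -3 + a (G(a) = a - 3 = -3 + a)
(G(t) + N) - 157 = ((-3 + 19) - 2) - 157 = (16 - 2) - 157 = 14 - 157 = -143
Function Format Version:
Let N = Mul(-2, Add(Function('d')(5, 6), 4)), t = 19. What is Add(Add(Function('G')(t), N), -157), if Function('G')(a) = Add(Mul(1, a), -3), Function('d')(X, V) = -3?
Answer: -143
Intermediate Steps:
N = -2 (N = Mul(-2, Add(-3, 4)) = Mul(-2, 1) = -2)
Function('G')(a) = Add(-3, a) (Function('G')(a) = Add(a, -3) = Add(-3, a))
Add(Add(Function('G')(t), N), -157) = Add(Add(Add(-3, 19), -2), -157) = Add(Add(16, -2), -157) = Add(14, -157) = -143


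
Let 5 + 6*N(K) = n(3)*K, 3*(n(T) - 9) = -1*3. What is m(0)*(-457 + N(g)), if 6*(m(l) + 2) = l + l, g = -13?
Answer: 2851/3 ≈ 950.33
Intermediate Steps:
n(T) = 8 (n(T) = 9 + (-1*3)/3 = 9 + (⅓)*(-3) = 9 - 1 = 8)
m(l) = -2 + l/3 (m(l) = -2 + (l + l)/6 = -2 + (2*l)/6 = -2 + l/3)
N(K) = -⅚ + 4*K/3 (N(K) = -⅚ + (8*K)/6 = -⅚ + 4*K/3)
m(0)*(-457 + N(g)) = (-2 + (⅓)*0)*(-457 + (-⅚ + (4/3)*(-13))) = (-2 + 0)*(-457 + (-⅚ - 52/3)) = -2*(-457 - 109/6) = -2*(-2851/6) = 2851/3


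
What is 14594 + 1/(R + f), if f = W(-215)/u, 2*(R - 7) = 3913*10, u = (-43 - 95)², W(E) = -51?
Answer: 1813202917514/124243039 ≈ 14594.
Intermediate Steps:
u = 19044 (u = (-138)² = 19044)
R = 19572 (R = 7 + (3913*10)/2 = 7 + (½)*39130 = 7 + 19565 = 19572)
f = -17/6348 (f = -51/19044 = -51*1/19044 = -17/6348 ≈ -0.0026780)
14594 + 1/(R + f) = 14594 + 1/(19572 - 17/6348) = 14594 + 1/(124243039/6348) = 14594 + 6348/124243039 = 1813202917514/124243039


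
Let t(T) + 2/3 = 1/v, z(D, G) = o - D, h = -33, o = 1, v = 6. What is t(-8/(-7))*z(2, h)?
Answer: ½ ≈ 0.50000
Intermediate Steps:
z(D, G) = 1 - D
t(T) = -½ (t(T) = -⅔ + 1/6 = -⅔ + ⅙ = -½)
t(-8/(-7))*z(2, h) = -(1 - 1*2)/2 = -(1 - 2)/2 = -½*(-1) = ½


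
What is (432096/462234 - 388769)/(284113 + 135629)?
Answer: -9983434325/10778834646 ≈ -0.92621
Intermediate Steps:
(432096/462234 - 388769)/(284113 + 135629) = (432096*(1/462234) - 388769)/419742 = (72016/77039 - 388769)*(1/419742) = -29950302975/77039*1/419742 = -9983434325/10778834646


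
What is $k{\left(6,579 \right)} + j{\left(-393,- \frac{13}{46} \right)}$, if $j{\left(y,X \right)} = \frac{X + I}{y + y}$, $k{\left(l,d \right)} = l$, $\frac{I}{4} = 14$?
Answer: $\frac{214373}{36156} \approx 5.9291$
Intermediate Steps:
$I = 56$ ($I = 4 \cdot 14 = 56$)
$j{\left(y,X \right)} = \frac{56 + X}{2 y}$ ($j{\left(y,X \right)} = \frac{X + 56}{y + y} = \frac{56 + X}{2 y}$)
$k{\left(6,579 \right)} + j{\left(-393,- \frac{13}{46} \right)} = 6 + \frac{56 - \frac{13}{46}}{2 \left(-393\right)} = 6 + \frac{1}{2} \left(- \frac{1}{393}\right) \left(56 - \frac{13}{46}\right) = 6 + \frac{1}{2} \left(- \frac{1}{393}\right) \frac{2563}{46} = 6 - \frac{2563}{36156} = \frac{214373}{36156}$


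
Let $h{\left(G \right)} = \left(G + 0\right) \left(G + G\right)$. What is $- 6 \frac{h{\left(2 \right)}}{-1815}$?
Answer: $\frac{16}{605} \approx 0.026446$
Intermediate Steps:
$h{\left(G \right)} = 2 G^{2}$ ($h{\left(G \right)} = G 2 G = 2 G^{2}$)
$- 6 \frac{h{\left(2 \right)}}{-1815} = - 6 \frac{2 \cdot 2^{2}}{-1815} = - 6 \left(- \frac{2 \cdot 4}{1815}\right) = - 6 \left(\left(- \frac{1}{1815}\right) 8\right) = \left(-6\right) \left(- \frac{8}{1815}\right) = \frac{16}{605}$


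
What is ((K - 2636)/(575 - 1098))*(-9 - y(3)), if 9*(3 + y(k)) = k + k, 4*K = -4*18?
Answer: -53080/1569 ≈ -33.830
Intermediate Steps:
K = -18 (K = (-4*18)/4 = (1/4)*(-72) = -18)
y(k) = -3 + 2*k/9 (y(k) = -3 + (k + k)/9 = -3 + (2*k)/9 = -3 + 2*k/9)
((K - 2636)/(575 - 1098))*(-9 - y(3)) = ((-18 - 2636)/(575 - 1098))*(-9 - (-3 + (2/9)*3)) = (-2654/(-523))*(-9 - (-3 + 2/3)) = (-2654*(-1/523))*(-9 - 1*(-7/3)) = 2654*(-9 + 7/3)/523 = (2654/523)*(-20/3) = -53080/1569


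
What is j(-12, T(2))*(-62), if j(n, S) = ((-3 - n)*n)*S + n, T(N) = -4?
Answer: -26040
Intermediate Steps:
j(n, S) = n + S*n*(-3 - n) (j(n, S) = (n*(-3 - n))*S + n = S*n*(-3 - n) + n = n + S*n*(-3 - n))
j(-12, T(2))*(-62) = -12*(1 - 3*(-4) - 1*(-4)*(-12))*(-62) = -12*(1 + 12 - 48)*(-62) = -12*(-35)*(-62) = 420*(-62) = -26040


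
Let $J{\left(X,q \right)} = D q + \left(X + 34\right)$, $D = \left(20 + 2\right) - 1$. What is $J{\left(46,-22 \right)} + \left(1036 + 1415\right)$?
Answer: $2069$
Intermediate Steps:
$D = 21$ ($D = 22 - 1 = 21$)
$J{\left(X,q \right)} = 34 + X + 21 q$ ($J{\left(X,q \right)} = 21 q + \left(X + 34\right) = 21 q + \left(34 + X\right) = 34 + X + 21 q$)
$J{\left(46,-22 \right)} + \left(1036 + 1415\right) = \left(34 + 46 + 21 \left(-22\right)\right) + \left(1036 + 1415\right) = \left(34 + 46 - 462\right) + 2451 = -382 + 2451 = 2069$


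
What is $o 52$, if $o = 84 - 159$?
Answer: $-3900$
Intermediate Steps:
$o = -75$
$o 52 = \left(-75\right) 52 = -3900$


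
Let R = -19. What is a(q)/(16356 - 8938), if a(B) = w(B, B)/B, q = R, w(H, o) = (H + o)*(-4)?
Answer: -4/3709 ≈ -0.0010785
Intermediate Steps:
w(H, o) = -4*H - 4*o
q = -19
a(B) = -8 (a(B) = (-4*B - 4*B)/B = (-8*B)/B = -8)
a(q)/(16356 - 8938) = -8/(16356 - 8938) = -8/7418 = -8*1/7418 = -4/3709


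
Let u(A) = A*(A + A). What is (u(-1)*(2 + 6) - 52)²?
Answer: 1296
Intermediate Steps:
u(A) = 2*A² (u(A) = A*(2*A) = 2*A²)
(u(-1)*(2 + 6) - 52)² = ((2*(-1)²)*(2 + 6) - 52)² = ((2*1)*8 - 52)² = (2*8 - 52)² = (16 - 52)² = (-36)² = 1296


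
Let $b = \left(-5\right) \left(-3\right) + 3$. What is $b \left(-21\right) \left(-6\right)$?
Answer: $2268$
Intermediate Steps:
$b = 18$ ($b = 15 + 3 = 18$)
$b \left(-21\right) \left(-6\right) = 18 \left(-21\right) \left(-6\right) = \left(-378\right) \left(-6\right) = 2268$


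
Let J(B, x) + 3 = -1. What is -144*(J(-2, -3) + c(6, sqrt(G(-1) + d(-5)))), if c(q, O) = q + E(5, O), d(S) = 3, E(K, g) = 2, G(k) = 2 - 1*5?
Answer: -576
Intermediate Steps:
J(B, x) = -4 (J(B, x) = -3 - 1 = -4)
G(k) = -3 (G(k) = 2 - 5 = -3)
c(q, O) = 2 + q (c(q, O) = q + 2 = 2 + q)
-144*(J(-2, -3) + c(6, sqrt(G(-1) + d(-5)))) = -144*(-4 + (2 + 6)) = -144*(-4 + 8) = -144*4 = -576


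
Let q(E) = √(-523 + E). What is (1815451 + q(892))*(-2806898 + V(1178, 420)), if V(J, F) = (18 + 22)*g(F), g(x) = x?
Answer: -5065286204198 - 8370294*√41 ≈ -5.0653e+12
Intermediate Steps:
V(J, F) = 40*F (V(J, F) = (18 + 22)*F = 40*F)
(1815451 + q(892))*(-2806898 + V(1178, 420)) = (1815451 + √(-523 + 892))*(-2806898 + 40*420) = (1815451 + √369)*(-2806898 + 16800) = (1815451 + 3*√41)*(-2790098) = -5065286204198 - 8370294*√41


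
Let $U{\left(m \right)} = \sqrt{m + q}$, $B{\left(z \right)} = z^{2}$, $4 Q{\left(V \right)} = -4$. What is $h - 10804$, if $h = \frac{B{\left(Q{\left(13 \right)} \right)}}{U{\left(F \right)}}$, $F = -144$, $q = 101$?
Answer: $-10804 - \frac{i \sqrt{43}}{43} \approx -10804.0 - 0.1525 i$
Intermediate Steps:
$Q{\left(V \right)} = -1$ ($Q{\left(V \right)} = \frac{1}{4} \left(-4\right) = -1$)
$U{\left(m \right)} = \sqrt{101 + m}$ ($U{\left(m \right)} = \sqrt{m + 101} = \sqrt{101 + m}$)
$h = - \frac{i \sqrt{43}}{43}$ ($h = \frac{\left(-1\right)^{2}}{\sqrt{101 - 144}} = 1 \frac{1}{\sqrt{-43}} = 1 \frac{1}{i \sqrt{43}} = 1 \left(- \frac{i \sqrt{43}}{43}\right) = - \frac{i \sqrt{43}}{43} \approx - 0.1525 i$)
$h - 10804 = - \frac{i \sqrt{43}}{43} - 10804 = -10804 - \frac{i \sqrt{43}}{43}$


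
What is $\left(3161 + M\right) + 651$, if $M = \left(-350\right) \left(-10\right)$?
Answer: $7312$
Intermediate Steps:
$M = 3500$
$\left(3161 + M\right) + 651 = \left(3161 + 3500\right) + 651 = 6661 + 651 = 7312$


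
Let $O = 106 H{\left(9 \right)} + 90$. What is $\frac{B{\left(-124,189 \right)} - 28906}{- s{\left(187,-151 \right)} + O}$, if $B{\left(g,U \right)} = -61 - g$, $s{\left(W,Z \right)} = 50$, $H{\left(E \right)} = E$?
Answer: $- \frac{28843}{994} \approx -29.017$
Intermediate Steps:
$O = 1044$ ($O = 106 \cdot 9 + 90 = 954 + 90 = 1044$)
$\frac{B{\left(-124,189 \right)} - 28906}{- s{\left(187,-151 \right)} + O} = \frac{\left(-61 - -124\right) - 28906}{\left(-1\right) 50 + 1044} = \frac{\left(-61 + 124\right) - 28906}{-50 + 1044} = \frac{63 - 28906}{994} = \left(-28843\right) \frac{1}{994} = - \frac{28843}{994}$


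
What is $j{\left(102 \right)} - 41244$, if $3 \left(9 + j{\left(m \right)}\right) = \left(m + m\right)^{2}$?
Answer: $-27381$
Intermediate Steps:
$j{\left(m \right)} = -9 + \frac{4 m^{2}}{3}$ ($j{\left(m \right)} = -9 + \frac{\left(m + m\right)^{2}}{3} = -9 + \frac{\left(2 m\right)^{2}}{3} = -9 + \frac{4 m^{2}}{3}$)
$j{\left(102 \right)} - 41244 = \left(-9 + \frac{4 \cdot 102^{2}}{3}\right) - 41244 = \left(-9 + \frac{4}{3} \cdot 10404\right) - 41244 = \left(-9 + 13872\right) - 41244 = 13863 - 41244 = -27381$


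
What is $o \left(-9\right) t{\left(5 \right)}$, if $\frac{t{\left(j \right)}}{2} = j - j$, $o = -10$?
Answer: $0$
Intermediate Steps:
$t{\left(j \right)} = 0$ ($t{\left(j \right)} = 2 \left(j - j\right) = 2 \cdot 0 = 0$)
$o \left(-9\right) t{\left(5 \right)} = \left(-10\right) \left(-9\right) 0 = 90 \cdot 0 = 0$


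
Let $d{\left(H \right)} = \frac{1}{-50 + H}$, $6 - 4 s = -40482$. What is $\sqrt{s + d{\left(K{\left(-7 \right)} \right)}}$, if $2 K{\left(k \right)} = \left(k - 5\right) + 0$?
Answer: $\frac{\sqrt{7935634}}{28} \approx 100.61$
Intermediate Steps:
$s = 10122$ ($s = \frac{3}{2} - - \frac{20241}{2} = \frac{3}{2} + \frac{20241}{2} = 10122$)
$K{\left(k \right)} = - \frac{5}{2} + \frac{k}{2}$ ($K{\left(k \right)} = \frac{\left(k - 5\right) + 0}{2} = \frac{\left(-5 + k\right) + 0}{2} = \frac{-5 + k}{2} = - \frac{5}{2} + \frac{k}{2}$)
$\sqrt{s + d{\left(K{\left(-7 \right)} \right)}} = \sqrt{10122 + \frac{1}{-50 + \left(- \frac{5}{2} + \frac{1}{2} \left(-7\right)\right)}} = \sqrt{10122 + \frac{1}{-50 - 6}} = \sqrt{10122 + \frac{1}{-56}} = \sqrt{10122 - \frac{1}{56}} = \sqrt{\frac{566831}{56}} = \frac{\sqrt{7935634}}{28}$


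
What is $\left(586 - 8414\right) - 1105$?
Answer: $-8933$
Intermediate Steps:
$\left(586 - 8414\right) - 1105 = -7828 - 1105 = -8933$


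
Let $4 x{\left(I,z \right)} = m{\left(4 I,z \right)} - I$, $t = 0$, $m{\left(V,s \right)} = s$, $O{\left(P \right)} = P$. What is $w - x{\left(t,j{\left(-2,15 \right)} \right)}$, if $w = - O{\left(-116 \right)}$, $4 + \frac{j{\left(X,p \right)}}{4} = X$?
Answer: $122$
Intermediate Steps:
$j{\left(X,p \right)} = -16 + 4 X$
$x{\left(I,z \right)} = - \frac{I}{4} + \frac{z}{4}$ ($x{\left(I,z \right)} = \frac{z - I}{4} = - \frac{I}{4} + \frac{z}{4}$)
$w = 116$ ($w = \left(-1\right) \left(-116\right) = 116$)
$w - x{\left(t,j{\left(-2,15 \right)} \right)} = 116 - \left(\left(- \frac{1}{4}\right) 0 + \frac{-16 + 4 \left(-2\right)}{4}\right) = 116 - \left(0 + \frac{-16 - 8}{4}\right) = 116 - \left(0 + \frac{1}{4} \left(-24\right)\right) = 116 - \left(0 - 6\right) = 116 - -6 = 116 + 6 = 122$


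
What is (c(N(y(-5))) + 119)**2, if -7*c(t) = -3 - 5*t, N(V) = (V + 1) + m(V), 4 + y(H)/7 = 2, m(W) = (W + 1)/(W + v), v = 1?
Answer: 602176/49 ≈ 12289.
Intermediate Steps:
m(W) = 1 (m(W) = (W + 1)/(W + 1) = (1 + W)/(1 + W) = 1)
y(H) = -14 (y(H) = -28 + 7*2 = -28 + 14 = -14)
N(V) = 2 + V (N(V) = (V + 1) + 1 = (1 + V) + 1 = 2 + V)
c(t) = 3/7 + 5*t/7 (c(t) = -(-3 - 5*t)/7 = 3/7 + 5*t/7)
(c(N(y(-5))) + 119)**2 = ((3/7 + 5*(2 - 14)/7) + 119)**2 = ((3/7 + (5/7)*(-12)) + 119)**2 = ((3/7 - 60/7) + 119)**2 = (-57/7 + 119)**2 = (776/7)**2 = 602176/49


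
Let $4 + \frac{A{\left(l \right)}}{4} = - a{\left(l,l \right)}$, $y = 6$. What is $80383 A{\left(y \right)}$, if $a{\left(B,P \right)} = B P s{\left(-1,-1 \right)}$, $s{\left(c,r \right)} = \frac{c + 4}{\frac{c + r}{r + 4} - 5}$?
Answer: $\frac{82312192}{17} \approx 4.8419 \cdot 10^{6}$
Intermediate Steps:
$s{\left(c,r \right)} = \frac{4 + c}{-5 + \frac{c + r}{4 + r}}$ ($s{\left(c,r \right)} = \frac{4 + c}{\frac{c + r}{4 + r} - 5} = \frac{4 + c}{-5 + \frac{c + r}{4 + r}}$)
$a{\left(B,P \right)} = - \frac{9 B P}{17}$ ($a{\left(B,P \right)} = B P \frac{-16 - -4 - -4 - \left(-1\right) \left(-1\right)}{20 - -1 + 4 \left(-1\right)} = B P \frac{-16 + 4 + 4 - 1}{20 + 1 - 4} = B P \frac{1}{17} \left(-9\right) = B P \left(- \frac{9}{17}\right) = - \frac{9 B P}{17}$)
$A{\left(l \right)} = -16 + \frac{36 l^{2}}{17}$ ($A{\left(l \right)} = -16 + 4 \left(- \frac{\left(-9\right) l l}{17}\right) = -16 + 4 \left(- \frac{\left(-9\right) l^{2}}{17}\right) = -16 + 4 \frac{9 l^{2}}{17} = -16 + \frac{36 l^{2}}{17}$)
$80383 A{\left(y \right)} = 80383 \left(-16 + \frac{36 \cdot 6^{2}}{17}\right) = 80383 \left(-16 + \frac{36}{17} \cdot 36\right) = 80383 \left(-16 + \frac{1296}{17}\right) = 80383 \cdot \frac{1024}{17} = \frac{82312192}{17}$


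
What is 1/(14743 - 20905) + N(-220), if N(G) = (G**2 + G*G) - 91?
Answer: 595920857/6162 ≈ 96709.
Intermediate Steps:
N(G) = -91 + 2*G**2 (N(G) = (G**2 + G**2) - 91 = 2*G**2 - 91 = -91 + 2*G**2)
1/(14743 - 20905) + N(-220) = 1/(14743 - 20905) + (-91 + 2*(-220)**2) = 1/(-6162) + (-91 + 2*48400) = -1/6162 + (-91 + 96800) = -1/6162 + 96709 = 595920857/6162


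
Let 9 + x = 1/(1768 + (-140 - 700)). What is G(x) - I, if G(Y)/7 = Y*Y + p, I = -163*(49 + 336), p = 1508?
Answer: 63622434631/861184 ≈ 73878.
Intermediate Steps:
x = -8351/928 (x = -9 + 1/(1768 + (-140 - 700)) = -9 + 1/(1768 - 840) = -9 + 1/928 = -8351/928 ≈ -8.9989)
I = -62755 (I = -163*385 = -62755)
G(Y) = 10556 + 7*Y² (G(Y) = 7*(Y*Y + 1508) = 7*(Y² + 1508) = 7*(1508 + Y²) = 10556 + 7*Y²)
G(x) - I = (10556 + 7*(-8351/928)²) - 1*(-62755) = (10556 + 7*(69739201/861184)) + 62755 = (10556 + 488174407/861184) + 62755 = 9578832711/861184 + 62755 = 63622434631/861184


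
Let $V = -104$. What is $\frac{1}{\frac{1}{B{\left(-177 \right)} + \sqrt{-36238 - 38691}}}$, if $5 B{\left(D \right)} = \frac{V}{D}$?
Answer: $\frac{104}{885} + i \sqrt{74929} \approx 0.11751 + 273.73 i$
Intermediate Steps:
$B{\left(D \right)} = - \frac{104}{5 D}$ ($B{\left(D \right)} = \frac{\left(-104\right) \frac{1}{D}}{5} = - \frac{104}{5 D}$)
$\frac{1}{\frac{1}{B{\left(-177 \right)} + \sqrt{-36238 - 38691}}} = \frac{1}{\frac{1}{- \frac{104}{5 \left(-177\right)} + \sqrt{-36238 - 38691}}} = \frac{1}{\frac{1}{\left(- \frac{104}{5}\right) \left(- \frac{1}{177}\right) + \sqrt{-74929}}} = \frac{1}{\frac{1}{\frac{104}{885} + i \sqrt{74929}}} = \frac{104}{885} + i \sqrt{74929}$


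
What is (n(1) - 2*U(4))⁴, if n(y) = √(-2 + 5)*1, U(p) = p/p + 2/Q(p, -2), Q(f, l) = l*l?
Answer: (-3 + √3)⁴ ≈ 2.5847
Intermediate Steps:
Q(f, l) = l²
U(p) = 3/2 (U(p) = p/p + 2/((-2)²) = 1 + 2/4 = 1 + 2*(¼) = 1 + ½ = 3/2)
n(y) = √3 (n(y) = √3*1 = √3)
(n(1) - 2*U(4))⁴ = (√3 - 2*3/2)⁴ = (√3 - 3)⁴ = (-3 + √3)⁴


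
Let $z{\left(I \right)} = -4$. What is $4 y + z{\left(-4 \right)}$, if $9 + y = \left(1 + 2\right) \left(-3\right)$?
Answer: $-76$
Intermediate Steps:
$y = -18$ ($y = -9 + \left(1 + 2\right) \left(-3\right) = -9 + 3 \left(-3\right) = -9 - 9 = -18$)
$4 y + z{\left(-4 \right)} = 4 \left(-18\right) - 4 = -72 - 4 = -76$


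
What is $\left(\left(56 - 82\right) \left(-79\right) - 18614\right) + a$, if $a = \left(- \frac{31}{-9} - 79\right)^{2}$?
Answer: $- \frac{878960}{81} \approx -10851.0$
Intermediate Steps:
$a = \frac{462400}{81}$ ($a = \left(\left(-31\right) \left(- \frac{1}{9}\right) - 79\right)^{2} = \left(\frac{31}{9} - 79\right)^{2} = \left(- \frac{680}{9}\right)^{2} = \frac{462400}{81} \approx 5708.6$)
$\left(\left(56 - 82\right) \left(-79\right) - 18614\right) + a = \left(\left(56 - 82\right) \left(-79\right) - 18614\right) + \frac{462400}{81} = \left(\left(-26\right) \left(-79\right) - 18614\right) + \frac{462400}{81} = \left(2054 - 18614\right) + \frac{462400}{81} = -16560 + \frac{462400}{81} = - \frac{878960}{81}$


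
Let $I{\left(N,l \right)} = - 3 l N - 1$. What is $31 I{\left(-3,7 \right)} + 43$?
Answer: $1965$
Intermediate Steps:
$I{\left(N,l \right)} = -1 - 3 N l$ ($I{\left(N,l \right)} = - 3 N l - 1 = -1 - 3 N l$)
$31 I{\left(-3,7 \right)} + 43 = 31 \left(-1 - \left(-9\right) 7\right) + 43 = 31 \left(-1 + 63\right) + 43 = 31 \cdot 62 + 43 = 1922 + 43 = 1965$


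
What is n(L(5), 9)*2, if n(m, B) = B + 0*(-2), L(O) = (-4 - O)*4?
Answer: 18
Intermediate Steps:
L(O) = -16 - 4*O
n(m, B) = B (n(m, B) = B + 0 = B)
n(L(5), 9)*2 = 9*2 = 18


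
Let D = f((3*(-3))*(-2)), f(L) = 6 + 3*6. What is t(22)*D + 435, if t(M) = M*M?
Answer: 12051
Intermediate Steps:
t(M) = M²
f(L) = 24 (f(L) = 6 + 18 = 24)
D = 24
t(22)*D + 435 = 22²*24 + 435 = 484*24 + 435 = 11616 + 435 = 12051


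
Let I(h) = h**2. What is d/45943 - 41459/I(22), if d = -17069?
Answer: -173910203/2021492 ≈ -86.031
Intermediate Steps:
d/45943 - 41459/I(22) = -17069/45943 - 41459/(22**2) = -17069*1/45943 - 41459/484 = -17069/45943 - 41459*1/484 = -17069/45943 - 3769/44 = -173910203/2021492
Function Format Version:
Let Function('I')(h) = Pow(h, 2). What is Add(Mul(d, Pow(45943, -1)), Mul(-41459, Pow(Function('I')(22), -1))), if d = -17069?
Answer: Rational(-173910203, 2021492) ≈ -86.031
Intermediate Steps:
Add(Mul(d, Pow(45943, -1)), Mul(-41459, Pow(Function('I')(22), -1))) = Add(Mul(-17069, Pow(45943, -1)), Mul(-41459, Pow(Pow(22, 2), -1))) = Add(Mul(-17069, Rational(1, 45943)), Mul(-41459, Pow(484, -1))) = Add(Rational(-17069, 45943), Mul(-41459, Rational(1, 484))) = Add(Rational(-17069, 45943), Rational(-3769, 44)) = Rational(-173910203, 2021492)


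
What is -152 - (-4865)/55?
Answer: -699/11 ≈ -63.545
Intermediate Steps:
-152 - (-4865)/55 = -152 - 139*(-7/11) = -152 + 973/11 = -699/11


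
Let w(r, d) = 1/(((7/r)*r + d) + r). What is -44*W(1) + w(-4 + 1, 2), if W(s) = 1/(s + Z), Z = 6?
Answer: -257/42 ≈ -6.1190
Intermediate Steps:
W(s) = 1/(6 + s) (W(s) = 1/(s + 6) = 1/(6 + s))
w(r, d) = 1/(7 + d + r) (w(r, d) = 1/((7 + d) + r) = 1/(7 + d + r))
-44*W(1) + w(-4 + 1, 2) = -44/(6 + 1) + 1/(7 + 2 + (-4 + 1)) = -44/7 + 1/(7 + 2 - 3) = -44*1/7 + 1/6 = -44/7 + 1/6 = -257/42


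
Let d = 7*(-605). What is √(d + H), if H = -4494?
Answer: I*√8729 ≈ 93.429*I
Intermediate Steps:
d = -4235
√(d + H) = √(-4235 - 4494) = √(-8729) = I*√8729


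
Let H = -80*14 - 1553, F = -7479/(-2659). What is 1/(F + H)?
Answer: -2659/7100028 ≈ -0.00037451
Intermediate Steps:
F = 7479/2659 (F = -7479*(-1/2659) = 7479/2659 ≈ 2.8127)
H = -2673 (H = -1120 - 1553 = -2673)
1/(F + H) = 1/(7479/2659 - 2673) = 1/(-7100028/2659) = -2659/7100028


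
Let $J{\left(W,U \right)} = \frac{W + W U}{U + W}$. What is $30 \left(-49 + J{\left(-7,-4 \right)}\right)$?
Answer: $- \frac{16800}{11} \approx -1527.3$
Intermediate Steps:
$J{\left(W,U \right)} = \frac{W + U W}{U + W}$
$30 \left(-49 + J{\left(-7,-4 \right)}\right) = 30 \left(-49 - \frac{7 \left(1 - 4\right)}{-4 - 7}\right) = 30 \left(-49 - 7 \frac{1}{-11} \left(-3\right)\right) = 30 \left(-49 - \left(- \frac{7}{11}\right) \left(-3\right)\right) = 30 \left(-49 - \frac{21}{11}\right) = 30 \left(- \frac{560}{11}\right) = - \frac{16800}{11}$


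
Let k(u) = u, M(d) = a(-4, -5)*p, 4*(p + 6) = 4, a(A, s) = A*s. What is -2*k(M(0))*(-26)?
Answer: -5200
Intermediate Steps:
p = -5 (p = -6 + (¼)*4 = -6 + 1 = -5)
M(d) = -100 (M(d) = -4*(-5)*(-5) = 20*(-5) = -100)
-2*k(M(0))*(-26) = -2*(-100)*(-26) = 200*(-26) = -5200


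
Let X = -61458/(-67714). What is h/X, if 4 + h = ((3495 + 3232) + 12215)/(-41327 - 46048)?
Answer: -1386037866/298327375 ≈ -4.6460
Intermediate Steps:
h = -122814/29125 (h = -4 + ((3495 + 3232) + 12215)/(-41327 - 46048) = -4 + (6727 + 12215)/(-87375) = -4 + 18942*(-1/87375) = -4 - 6314/29125 = -122814/29125 ≈ -4.2168)
X = 30729/33857 (X = -61458*(-1/67714) = 30729/33857 ≈ 0.90761)
h/X = -122814/(29125*30729/33857) = -122814/29125*33857/30729 = -1386037866/298327375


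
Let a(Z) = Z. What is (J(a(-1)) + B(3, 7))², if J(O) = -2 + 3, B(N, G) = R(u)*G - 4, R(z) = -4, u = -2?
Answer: 961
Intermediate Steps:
B(N, G) = -4 - 4*G (B(N, G) = -4*G - 4 = -4 - 4*G)
J(O) = 1
(J(a(-1)) + B(3, 7))² = (1 + (-4 - 4*7))² = (1 + (-4 - 28))² = (1 - 32)² = (-31)² = 961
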